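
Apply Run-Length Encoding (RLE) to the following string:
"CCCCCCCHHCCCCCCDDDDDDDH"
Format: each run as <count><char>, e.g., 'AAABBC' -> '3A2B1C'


Scanning runs left to right:
  i=0: run of 'C' x 7 -> '7C'
  i=7: run of 'H' x 2 -> '2H'
  i=9: run of 'C' x 6 -> '6C'
  i=15: run of 'D' x 7 -> '7D'
  i=22: run of 'H' x 1 -> '1H'

RLE = 7C2H6C7D1H


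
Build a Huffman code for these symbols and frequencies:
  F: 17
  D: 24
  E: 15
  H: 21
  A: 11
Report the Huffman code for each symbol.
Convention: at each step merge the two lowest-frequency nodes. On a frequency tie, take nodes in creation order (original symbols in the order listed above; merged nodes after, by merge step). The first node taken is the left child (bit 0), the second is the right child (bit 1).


Huffman tree construction:
Step 1: Merge A(11) + E(15) = 26
Step 2: Merge F(17) + H(21) = 38
Step 3: Merge D(24) + (A+E)(26) = 50
Step 4: Merge (F+H)(38) + (D+(A+E))(50) = 88
Read each symbol's code off the tree from the root (left child = 0, right child = 1).

Codes:
  F: 00 (length 2)
  D: 10 (length 2)
  E: 111 (length 3)
  H: 01 (length 2)
  A: 110 (length 3)
Average code length: 202/88 = 2.2955 bits/symbol


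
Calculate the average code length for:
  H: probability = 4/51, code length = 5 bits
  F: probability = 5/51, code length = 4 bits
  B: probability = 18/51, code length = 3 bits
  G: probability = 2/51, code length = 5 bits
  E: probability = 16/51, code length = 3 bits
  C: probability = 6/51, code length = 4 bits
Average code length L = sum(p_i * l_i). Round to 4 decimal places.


Weighted contributions p_i * l_i:
  H: (4/51) * 5 = 20/51
  F: (5/51) * 4 = 20/51
  B: (18/51) * 3 = 54/51
  G: (2/51) * 5 = 10/51
  E: (16/51) * 3 = 48/51
  C: (6/51) * 4 = 24/51
Sum = (20 + 20 + 54 + 10 + 48 + 24)/51 = 176/51

L = 176/51 = 3.4510 bits/symbol


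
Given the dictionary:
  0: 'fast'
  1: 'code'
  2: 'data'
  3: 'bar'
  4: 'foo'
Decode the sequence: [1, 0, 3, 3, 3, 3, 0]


Look up each index in the dictionary:
  1 -> 'code'
  0 -> 'fast'
  3 -> 'bar'
  3 -> 'bar'
  3 -> 'bar'
  3 -> 'bar'
  0 -> 'fast'

Decoded: "code fast bar bar bar bar fast"


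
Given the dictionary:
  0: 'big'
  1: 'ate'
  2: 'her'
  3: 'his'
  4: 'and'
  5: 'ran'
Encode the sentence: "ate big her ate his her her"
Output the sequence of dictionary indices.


Look up each word in the dictionary:
  'ate' -> 1
  'big' -> 0
  'her' -> 2
  'ate' -> 1
  'his' -> 3
  'her' -> 2
  'her' -> 2

Encoded: [1, 0, 2, 1, 3, 2, 2]


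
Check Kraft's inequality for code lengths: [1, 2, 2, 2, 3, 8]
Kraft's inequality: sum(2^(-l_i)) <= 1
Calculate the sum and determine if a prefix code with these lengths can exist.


Sum = 2^(-1) + 2^(-2) + 2^(-2) + 2^(-2) + 2^(-3) + 2^(-8)
    = 0.5 + 0.25 + 0.25 + 0.25 + 0.125 + 0.00390625
    = 353/256 = 1.37890625
Since 1.37890625 > 1, Kraft's inequality is NOT satisfied.
A prefix code with these lengths CANNOT exist.

Kraft sum = 1.37890625. Not satisfied.


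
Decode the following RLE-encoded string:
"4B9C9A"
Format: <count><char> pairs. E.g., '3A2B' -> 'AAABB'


Expanding each <count><char> pair:
  4B -> 'BBBB'
  9C -> 'CCCCCCCCC'
  9A -> 'AAAAAAAAA'

Decoded = BBBBCCCCCCCCCAAAAAAAAA


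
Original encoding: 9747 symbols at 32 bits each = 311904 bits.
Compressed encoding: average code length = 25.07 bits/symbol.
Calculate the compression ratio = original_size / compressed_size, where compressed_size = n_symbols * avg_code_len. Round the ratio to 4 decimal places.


original_size = n_symbols * orig_bits = 9747 * 32 = 311904 bits
compressed_size = n_symbols * avg_code_len = 9747 * 25.07 = 244357.29 bits
ratio = original_size / compressed_size = 311904 / 244357.29 = 1.2764

Compression ratio = 1.2764


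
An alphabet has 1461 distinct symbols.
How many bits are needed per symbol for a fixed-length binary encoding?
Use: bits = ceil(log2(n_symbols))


log2(1461) = 10.5127
Bracket: 2^10 = 1024 < 1461 <= 2^11 = 2048
So ceil(log2(1461)) = 11

bits = ceil(log2(1461)) = ceil(10.5127) = 11 bits


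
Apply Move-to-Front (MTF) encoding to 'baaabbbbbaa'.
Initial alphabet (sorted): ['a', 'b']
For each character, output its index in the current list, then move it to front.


MTF encoding:
'b': index 1 in ['a', 'b'] -> ['b', 'a']
'a': index 1 in ['b', 'a'] -> ['a', 'b']
'a': index 0 in ['a', 'b'] -> ['a', 'b']
'a': index 0 in ['a', 'b'] -> ['a', 'b']
'b': index 1 in ['a', 'b'] -> ['b', 'a']
'b': index 0 in ['b', 'a'] -> ['b', 'a']
'b': index 0 in ['b', 'a'] -> ['b', 'a']
'b': index 0 in ['b', 'a'] -> ['b', 'a']
'b': index 0 in ['b', 'a'] -> ['b', 'a']
'a': index 1 in ['b', 'a'] -> ['a', 'b']
'a': index 0 in ['a', 'b'] -> ['a', 'b']


Output: [1, 1, 0, 0, 1, 0, 0, 0, 0, 1, 0]


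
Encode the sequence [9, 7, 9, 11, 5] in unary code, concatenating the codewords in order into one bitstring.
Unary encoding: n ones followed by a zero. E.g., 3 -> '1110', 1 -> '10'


Encode each number as n ones followed by a terminating 0:
  9 -> 1111111110 (10 bits)
  7 -> 11111110 (8 bits)
  9 -> 1111111110 (10 bits)
  11 -> 111111111110 (12 bits)
  5 -> 111110 (6 bits)
Total length = 10 + 8 + 10 + 12 + 6 = 46 bits.

Unary([9, 7, 9, 11, 5]) = 1111111110111111101111111110111111111110111110 (46 bits)


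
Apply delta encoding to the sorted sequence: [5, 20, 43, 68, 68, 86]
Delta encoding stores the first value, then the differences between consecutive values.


First value: 5
Deltas:
  20 - 5 = 15
  43 - 20 = 23
  68 - 43 = 25
  68 - 68 = 0
  86 - 68 = 18


Delta encoded: [5, 15, 23, 25, 0, 18]


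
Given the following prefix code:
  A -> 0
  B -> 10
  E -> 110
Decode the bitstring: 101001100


Decoding step by step:
Bits 10 -> B
Bits 10 -> B
Bits 0 -> A
Bits 110 -> E
Bits 0 -> A


Decoded message: BBAEA


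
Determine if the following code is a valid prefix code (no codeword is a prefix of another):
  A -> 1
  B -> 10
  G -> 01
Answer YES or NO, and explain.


Checking each pair (does one codeword prefix another?):
  A='1' vs B='10': prefix -- VIOLATION

NO -- this is NOT a valid prefix code. A (1) is a prefix of B (10).


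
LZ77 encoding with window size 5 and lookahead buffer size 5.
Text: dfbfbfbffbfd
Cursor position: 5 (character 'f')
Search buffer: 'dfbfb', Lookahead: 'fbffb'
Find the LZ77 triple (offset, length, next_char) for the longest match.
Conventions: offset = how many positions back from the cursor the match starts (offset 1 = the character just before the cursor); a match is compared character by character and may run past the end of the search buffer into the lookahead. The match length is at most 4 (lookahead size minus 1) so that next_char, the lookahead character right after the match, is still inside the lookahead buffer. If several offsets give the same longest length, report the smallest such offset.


Try each offset into the search buffer:
  offset=1 (pos 4, char 'b'): match length 0
  offset=2 (pos 3, char 'f'): match length 3
  offset=3 (pos 2, char 'b'): match length 0
  offset=4 (pos 1, char 'f'): match length 3
  offset=5 (pos 0, char 'd'): match length 0
Longest match has length 3, found at offsets 2, 4; take the smallest, offset 2.
next_char = character at position 5 + 3 = 8 -> 'f'

Best match: offset=2, length=3 (matching 'fbf' starting at position 3)
LZ77 triple: (2, 3, 'f')


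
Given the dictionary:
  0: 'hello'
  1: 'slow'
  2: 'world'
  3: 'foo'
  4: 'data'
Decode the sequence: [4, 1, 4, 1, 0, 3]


Look up each index in the dictionary:
  4 -> 'data'
  1 -> 'slow'
  4 -> 'data'
  1 -> 'slow'
  0 -> 'hello'
  3 -> 'foo'

Decoded: "data slow data slow hello foo"


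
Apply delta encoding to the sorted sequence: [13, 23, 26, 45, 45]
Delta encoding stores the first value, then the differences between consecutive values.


First value: 13
Deltas:
  23 - 13 = 10
  26 - 23 = 3
  45 - 26 = 19
  45 - 45 = 0


Delta encoded: [13, 10, 3, 19, 0]


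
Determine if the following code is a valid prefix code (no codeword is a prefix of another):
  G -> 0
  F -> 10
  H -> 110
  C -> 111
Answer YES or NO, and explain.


Checking each pair (does one codeword prefix another?):
  G='0' vs F='10': no prefix
  G='0' vs H='110': no prefix
  G='0' vs C='111': no prefix
  F='10' vs G='0': no prefix
  F='10' vs H='110': no prefix
  F='10' vs C='111': no prefix
  H='110' vs G='0': no prefix
  H='110' vs F='10': no prefix
  H='110' vs C='111': no prefix
  C='111' vs G='0': no prefix
  C='111' vs F='10': no prefix
  C='111' vs H='110': no prefix
No violation found over all pairs.

YES -- this is a valid prefix code. No codeword is a prefix of any other codeword.


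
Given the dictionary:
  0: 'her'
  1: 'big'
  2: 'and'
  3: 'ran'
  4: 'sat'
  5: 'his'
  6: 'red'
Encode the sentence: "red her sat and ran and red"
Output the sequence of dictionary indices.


Look up each word in the dictionary:
  'red' -> 6
  'her' -> 0
  'sat' -> 4
  'and' -> 2
  'ran' -> 3
  'and' -> 2
  'red' -> 6

Encoded: [6, 0, 4, 2, 3, 2, 6]


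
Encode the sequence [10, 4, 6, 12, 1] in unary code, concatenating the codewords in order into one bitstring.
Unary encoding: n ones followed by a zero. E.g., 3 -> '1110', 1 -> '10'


Encode each number as n ones followed by a terminating 0:
  10 -> 11111111110 (11 bits)
  4 -> 11110 (5 bits)
  6 -> 1111110 (7 bits)
  12 -> 1111111111110 (13 bits)
  1 -> 10 (2 bits)
Total length = 11 + 5 + 7 + 13 + 2 = 38 bits.

Unary([10, 4, 6, 12, 1]) = 11111111110111101111110111111111111010 (38 bits)


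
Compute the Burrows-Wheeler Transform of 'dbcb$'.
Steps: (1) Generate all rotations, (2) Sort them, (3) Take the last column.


Rotations (sorted):
  0: $dbcb -> last char: b
  1: b$dbc -> last char: c
  2: bcb$d -> last char: d
  3: cb$db -> last char: b
  4: dbcb$ -> last char: $


BWT = bcdb$


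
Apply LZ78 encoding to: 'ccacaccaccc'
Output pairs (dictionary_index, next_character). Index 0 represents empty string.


LZ78 encoding steps:
Dictionary: {0: ''}
Step 1: w='' (idx 0), next='c' -> output (0, 'c'), add 'c' as idx 1
Step 2: w='c' (idx 1), next='a' -> output (1, 'a'), add 'ca' as idx 2
Step 3: w='ca' (idx 2), next='c' -> output (2, 'c'), add 'cac' as idx 3
Step 4: w='cac' (idx 3), next='c' -> output (3, 'c'), add 'cacc' as idx 4
Step 5: w='c' (idx 1), end of input -> output (1, '')


Encoded: [(0, 'c'), (1, 'a'), (2, 'c'), (3, 'c'), (1, '')]


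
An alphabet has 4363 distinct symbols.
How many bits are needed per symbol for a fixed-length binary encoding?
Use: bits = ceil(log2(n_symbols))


log2(4363) = 12.0911
Bracket: 2^12 = 4096 < 4363 <= 2^13 = 8192
So ceil(log2(4363)) = 13

bits = ceil(log2(4363)) = ceil(12.0911) = 13 bits


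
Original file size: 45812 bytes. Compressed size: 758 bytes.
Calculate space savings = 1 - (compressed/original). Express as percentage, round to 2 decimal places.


ratio = compressed/original = 758/45812 = 0.016546
savings = 1 - ratio = 1 - 0.016546 = 0.983454
as a percentage: 0.983454 * 100 = 98.35%

Space savings = 1 - 758/45812 = 98.35%


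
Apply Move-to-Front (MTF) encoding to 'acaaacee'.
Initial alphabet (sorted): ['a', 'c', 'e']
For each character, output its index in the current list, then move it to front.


MTF encoding:
'a': index 0 in ['a', 'c', 'e'] -> ['a', 'c', 'e']
'c': index 1 in ['a', 'c', 'e'] -> ['c', 'a', 'e']
'a': index 1 in ['c', 'a', 'e'] -> ['a', 'c', 'e']
'a': index 0 in ['a', 'c', 'e'] -> ['a', 'c', 'e']
'a': index 0 in ['a', 'c', 'e'] -> ['a', 'c', 'e']
'c': index 1 in ['a', 'c', 'e'] -> ['c', 'a', 'e']
'e': index 2 in ['c', 'a', 'e'] -> ['e', 'c', 'a']
'e': index 0 in ['e', 'c', 'a'] -> ['e', 'c', 'a']


Output: [0, 1, 1, 0, 0, 1, 2, 0]


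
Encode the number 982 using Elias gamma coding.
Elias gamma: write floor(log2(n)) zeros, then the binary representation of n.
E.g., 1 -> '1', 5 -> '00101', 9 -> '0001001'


num_bits = floor(log2(982)) + 1 = 10
leading_zeros = num_bits - 1 = 9
binary(982) = 1111010110

Elias gamma(982) = '000000000' + '1111010110' = 0000000001111010110 (19 bits)


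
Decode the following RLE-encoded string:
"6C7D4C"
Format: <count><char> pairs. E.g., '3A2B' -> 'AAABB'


Expanding each <count><char> pair:
  6C -> 'CCCCCC'
  7D -> 'DDDDDDD'
  4C -> 'CCCC'

Decoded = CCCCCCDDDDDDDCCCC


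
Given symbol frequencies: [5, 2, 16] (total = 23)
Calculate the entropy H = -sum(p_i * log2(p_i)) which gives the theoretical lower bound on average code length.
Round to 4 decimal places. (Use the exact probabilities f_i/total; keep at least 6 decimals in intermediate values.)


Per-symbol terms -p_i * log2(p_i) with p_i = f_i/23:
  p = 5/23 = 0.217391: log2(p) = -2.201634, -p*log2(p) = 0.478616
  p = 2/23 = 0.086957: log2(p) = -3.523562, -p*log2(p) = 0.306397
  p = 16/23 = 0.695652: log2(p) = -0.523562, -p*log2(p) = 0.364217
H = 0.478616 + 0.306397 + 0.364217 = 1.149230

H = 1.1492 bits/symbol


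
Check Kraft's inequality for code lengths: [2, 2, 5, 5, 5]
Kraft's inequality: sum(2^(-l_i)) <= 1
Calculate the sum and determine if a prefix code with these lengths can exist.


Sum = 2^(-2) + 2^(-2) + 2^(-5) + 2^(-5) + 2^(-5)
    = 0.25 + 0.25 + 0.03125 + 0.03125 + 0.03125
    = 19/32 = 0.59375
Since 0.59375 <= 1, Kraft's inequality IS satisfied.
A prefix code with these lengths CAN exist.

Kraft sum = 0.59375. Satisfied.


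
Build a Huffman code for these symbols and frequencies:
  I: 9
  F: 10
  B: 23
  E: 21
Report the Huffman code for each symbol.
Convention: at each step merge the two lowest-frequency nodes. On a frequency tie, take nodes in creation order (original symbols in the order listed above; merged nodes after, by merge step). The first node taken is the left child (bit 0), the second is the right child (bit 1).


Huffman tree construction:
Step 1: Merge I(9) + F(10) = 19
Step 2: Merge (I+F)(19) + E(21) = 40
Step 3: Merge B(23) + ((I+F)+E)(40) = 63
Read each symbol's code off the tree from the root (left child = 0, right child = 1).

Codes:
  I: 100 (length 3)
  F: 101 (length 3)
  B: 0 (length 1)
  E: 11 (length 2)
Average code length: 122/63 = 1.9365 bits/symbol


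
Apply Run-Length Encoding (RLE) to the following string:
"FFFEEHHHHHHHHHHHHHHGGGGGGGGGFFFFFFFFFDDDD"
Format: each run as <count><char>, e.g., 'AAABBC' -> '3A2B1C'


Scanning runs left to right:
  i=0: run of 'F' x 3 -> '3F'
  i=3: run of 'E' x 2 -> '2E'
  i=5: run of 'H' x 14 -> '14H'
  i=19: run of 'G' x 9 -> '9G'
  i=28: run of 'F' x 9 -> '9F'
  i=37: run of 'D' x 4 -> '4D'

RLE = 3F2E14H9G9F4D


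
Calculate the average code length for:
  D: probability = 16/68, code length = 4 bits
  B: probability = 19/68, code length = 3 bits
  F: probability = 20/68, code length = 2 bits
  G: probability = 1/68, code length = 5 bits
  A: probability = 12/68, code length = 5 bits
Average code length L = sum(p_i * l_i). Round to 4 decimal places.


Weighted contributions p_i * l_i:
  D: (16/68) * 4 = 64/68
  B: (19/68) * 3 = 57/68
  F: (20/68) * 2 = 40/68
  G: (1/68) * 5 = 5/68
  A: (12/68) * 5 = 60/68
Sum = (64 + 57 + 40 + 5 + 60)/68 = 226/68

L = 226/68 = 3.3235 bits/symbol


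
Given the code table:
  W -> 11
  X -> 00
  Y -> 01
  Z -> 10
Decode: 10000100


Decoding:
10 -> Z
00 -> X
01 -> Y
00 -> X


Result: ZXYX


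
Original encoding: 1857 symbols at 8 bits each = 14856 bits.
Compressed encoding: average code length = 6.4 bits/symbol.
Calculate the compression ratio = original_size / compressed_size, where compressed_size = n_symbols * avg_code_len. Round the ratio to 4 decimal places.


original_size = n_symbols * orig_bits = 1857 * 8 = 14856 bits
compressed_size = n_symbols * avg_code_len = 1857 * 6.4 = 11884.8 bits
ratio = original_size / compressed_size = 14856 / 11884.8 = 1.25

Compression ratio = 1.25


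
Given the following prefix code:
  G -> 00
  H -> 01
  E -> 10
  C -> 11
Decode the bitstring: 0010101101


Decoding step by step:
Bits 00 -> G
Bits 10 -> E
Bits 10 -> E
Bits 11 -> C
Bits 01 -> H


Decoded message: GEECH


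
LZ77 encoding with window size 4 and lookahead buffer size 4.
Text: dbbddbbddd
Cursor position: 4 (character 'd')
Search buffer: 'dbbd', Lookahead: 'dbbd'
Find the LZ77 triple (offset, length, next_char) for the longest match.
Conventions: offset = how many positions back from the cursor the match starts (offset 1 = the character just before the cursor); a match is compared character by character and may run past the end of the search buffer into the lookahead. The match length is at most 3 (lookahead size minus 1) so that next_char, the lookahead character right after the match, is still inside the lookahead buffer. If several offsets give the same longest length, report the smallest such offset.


Try each offset into the search buffer:
  offset=1 (pos 3, char 'd'): match length 1
  offset=2 (pos 2, char 'b'): match length 0
  offset=3 (pos 1, char 'b'): match length 0
  offset=4 (pos 0, char 'd'): match length 3
Longest match has length 3 at offset 4.
next_char = character at position 4 + 3 = 7 -> 'd'

Best match: offset=4, length=3 (matching 'dbb' starting at position 0)
LZ77 triple: (4, 3, 'd')


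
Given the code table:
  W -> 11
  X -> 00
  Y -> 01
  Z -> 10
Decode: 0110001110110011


Decoding:
01 -> Y
10 -> Z
00 -> X
11 -> W
10 -> Z
11 -> W
00 -> X
11 -> W


Result: YZXWZWXW


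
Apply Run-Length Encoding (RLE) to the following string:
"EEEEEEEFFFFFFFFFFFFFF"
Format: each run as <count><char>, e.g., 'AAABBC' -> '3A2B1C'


Scanning runs left to right:
  i=0: run of 'E' x 7 -> '7E'
  i=7: run of 'F' x 14 -> '14F'

RLE = 7E14F


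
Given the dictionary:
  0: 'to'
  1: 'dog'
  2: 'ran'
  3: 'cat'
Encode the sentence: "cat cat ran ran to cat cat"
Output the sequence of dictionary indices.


Look up each word in the dictionary:
  'cat' -> 3
  'cat' -> 3
  'ran' -> 2
  'ran' -> 2
  'to' -> 0
  'cat' -> 3
  'cat' -> 3

Encoded: [3, 3, 2, 2, 0, 3, 3]


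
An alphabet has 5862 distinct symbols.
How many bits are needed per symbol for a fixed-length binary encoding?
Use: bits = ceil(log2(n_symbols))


log2(5862) = 12.5172
Bracket: 2^12 = 4096 < 5862 <= 2^13 = 8192
So ceil(log2(5862)) = 13

bits = ceil(log2(5862)) = ceil(12.5172) = 13 bits


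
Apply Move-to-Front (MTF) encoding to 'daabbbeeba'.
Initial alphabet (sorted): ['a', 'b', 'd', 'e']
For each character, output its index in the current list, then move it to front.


MTF encoding:
'd': index 2 in ['a', 'b', 'd', 'e'] -> ['d', 'a', 'b', 'e']
'a': index 1 in ['d', 'a', 'b', 'e'] -> ['a', 'd', 'b', 'e']
'a': index 0 in ['a', 'd', 'b', 'e'] -> ['a', 'd', 'b', 'e']
'b': index 2 in ['a', 'd', 'b', 'e'] -> ['b', 'a', 'd', 'e']
'b': index 0 in ['b', 'a', 'd', 'e'] -> ['b', 'a', 'd', 'e']
'b': index 0 in ['b', 'a', 'd', 'e'] -> ['b', 'a', 'd', 'e']
'e': index 3 in ['b', 'a', 'd', 'e'] -> ['e', 'b', 'a', 'd']
'e': index 0 in ['e', 'b', 'a', 'd'] -> ['e', 'b', 'a', 'd']
'b': index 1 in ['e', 'b', 'a', 'd'] -> ['b', 'e', 'a', 'd']
'a': index 2 in ['b', 'e', 'a', 'd'] -> ['a', 'b', 'e', 'd']


Output: [2, 1, 0, 2, 0, 0, 3, 0, 1, 2]


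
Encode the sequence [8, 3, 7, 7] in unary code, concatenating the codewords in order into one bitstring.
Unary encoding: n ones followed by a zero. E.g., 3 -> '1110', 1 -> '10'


Encode each number as n ones followed by a terminating 0:
  8 -> 111111110 (9 bits)
  3 -> 1110 (4 bits)
  7 -> 11111110 (8 bits)
  7 -> 11111110 (8 bits)
Total length = 9 + 4 + 8 + 8 = 29 bits.

Unary([8, 3, 7, 7]) = 11111111011101111111011111110 (29 bits)


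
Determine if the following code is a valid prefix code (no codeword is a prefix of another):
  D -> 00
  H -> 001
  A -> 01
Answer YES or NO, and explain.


Checking each pair (does one codeword prefix another?):
  D='00' vs H='001': prefix -- VIOLATION

NO -- this is NOT a valid prefix code. D (00) is a prefix of H (001).


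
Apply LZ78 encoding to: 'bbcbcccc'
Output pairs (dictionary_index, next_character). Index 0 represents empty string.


LZ78 encoding steps:
Dictionary: {0: ''}
Step 1: w='' (idx 0), next='b' -> output (0, 'b'), add 'b' as idx 1
Step 2: w='b' (idx 1), next='c' -> output (1, 'c'), add 'bc' as idx 2
Step 3: w='bc' (idx 2), next='c' -> output (2, 'c'), add 'bcc' as idx 3
Step 4: w='' (idx 0), next='c' -> output (0, 'c'), add 'c' as idx 4
Step 5: w='c' (idx 4), end of input -> output (4, '')


Encoded: [(0, 'b'), (1, 'c'), (2, 'c'), (0, 'c'), (4, '')]


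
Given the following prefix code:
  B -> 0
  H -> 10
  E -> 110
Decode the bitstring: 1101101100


Decoding step by step:
Bits 110 -> E
Bits 110 -> E
Bits 110 -> E
Bits 0 -> B


Decoded message: EEEB


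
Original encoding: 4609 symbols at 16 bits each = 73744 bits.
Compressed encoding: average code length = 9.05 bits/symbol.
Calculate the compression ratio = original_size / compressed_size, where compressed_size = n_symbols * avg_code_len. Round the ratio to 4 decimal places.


original_size = n_symbols * orig_bits = 4609 * 16 = 73744 bits
compressed_size = n_symbols * avg_code_len = 4609 * 9.05 = 41711.45 bits
ratio = original_size / compressed_size = 73744 / 41711.45 = 1.768

Compression ratio = 1.768


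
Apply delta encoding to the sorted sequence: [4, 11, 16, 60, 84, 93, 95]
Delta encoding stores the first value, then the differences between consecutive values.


First value: 4
Deltas:
  11 - 4 = 7
  16 - 11 = 5
  60 - 16 = 44
  84 - 60 = 24
  93 - 84 = 9
  95 - 93 = 2


Delta encoded: [4, 7, 5, 44, 24, 9, 2]


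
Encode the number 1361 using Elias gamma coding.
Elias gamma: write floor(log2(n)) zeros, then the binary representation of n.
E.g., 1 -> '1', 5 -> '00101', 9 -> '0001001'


num_bits = floor(log2(1361)) + 1 = 11
leading_zeros = num_bits - 1 = 10
binary(1361) = 10101010001

Elias gamma(1361) = '0000000000' + '10101010001' = 000000000010101010001 (21 bits)


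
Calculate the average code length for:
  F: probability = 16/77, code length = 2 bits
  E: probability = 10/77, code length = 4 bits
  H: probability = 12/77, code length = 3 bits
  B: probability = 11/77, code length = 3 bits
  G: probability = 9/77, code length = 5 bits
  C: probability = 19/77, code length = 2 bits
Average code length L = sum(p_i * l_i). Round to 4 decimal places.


Weighted contributions p_i * l_i:
  F: (16/77) * 2 = 32/77
  E: (10/77) * 4 = 40/77
  H: (12/77) * 3 = 36/77
  B: (11/77) * 3 = 33/77
  G: (9/77) * 5 = 45/77
  C: (19/77) * 2 = 38/77
Sum = (32 + 40 + 36 + 33 + 45 + 38)/77 = 224/77

L = 224/77 = 2.9091 bits/symbol


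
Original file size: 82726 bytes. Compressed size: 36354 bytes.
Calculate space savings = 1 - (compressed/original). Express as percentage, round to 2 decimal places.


ratio = compressed/original = 36354/82726 = 0.439451
savings = 1 - ratio = 1 - 0.439451 = 0.560549
as a percentage: 0.560549 * 100 = 56.05%

Space savings = 1 - 36354/82726 = 56.05%


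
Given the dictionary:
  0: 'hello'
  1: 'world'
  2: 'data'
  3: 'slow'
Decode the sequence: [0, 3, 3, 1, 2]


Look up each index in the dictionary:
  0 -> 'hello'
  3 -> 'slow'
  3 -> 'slow'
  1 -> 'world'
  2 -> 'data'

Decoded: "hello slow slow world data"


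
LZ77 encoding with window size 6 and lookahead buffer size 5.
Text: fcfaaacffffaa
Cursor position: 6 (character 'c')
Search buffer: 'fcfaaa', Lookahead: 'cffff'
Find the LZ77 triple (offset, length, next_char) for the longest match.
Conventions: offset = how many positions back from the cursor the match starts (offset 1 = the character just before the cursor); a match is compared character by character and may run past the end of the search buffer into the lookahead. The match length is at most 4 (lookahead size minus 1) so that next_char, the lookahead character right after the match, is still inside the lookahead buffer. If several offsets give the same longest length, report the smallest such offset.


Try each offset into the search buffer:
  offset=1 (pos 5, char 'a'): match length 0
  offset=2 (pos 4, char 'a'): match length 0
  offset=3 (pos 3, char 'a'): match length 0
  offset=4 (pos 2, char 'f'): match length 0
  offset=5 (pos 1, char 'c'): match length 2
  offset=6 (pos 0, char 'f'): match length 0
Longest match has length 2 at offset 5.
next_char = character at position 6 + 2 = 8 -> 'f'

Best match: offset=5, length=2 (matching 'cf' starting at position 1)
LZ77 triple: (5, 2, 'f')


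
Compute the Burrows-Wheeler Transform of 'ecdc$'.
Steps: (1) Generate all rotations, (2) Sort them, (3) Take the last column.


Rotations (sorted):
  0: $ecdc -> last char: c
  1: c$ecd -> last char: d
  2: cdc$e -> last char: e
  3: dc$ec -> last char: c
  4: ecdc$ -> last char: $


BWT = cdec$


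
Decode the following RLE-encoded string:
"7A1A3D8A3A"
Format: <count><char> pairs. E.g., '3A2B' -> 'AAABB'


Expanding each <count><char> pair:
  7A -> 'AAAAAAA'
  1A -> 'A'
  3D -> 'DDD'
  8A -> 'AAAAAAAA'
  3A -> 'AAA'

Decoded = AAAAAAAADDDAAAAAAAAAAA


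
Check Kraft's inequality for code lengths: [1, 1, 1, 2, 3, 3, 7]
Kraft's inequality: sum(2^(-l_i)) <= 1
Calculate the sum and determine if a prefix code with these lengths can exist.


Sum = 2^(-1) + 2^(-1) + 2^(-1) + 2^(-2) + 2^(-3) + 2^(-3) + 2^(-7)
    = 0.5 + 0.5 + 0.5 + 0.25 + 0.125 + 0.125 + 0.0078125
    = 257/128 = 2.0078125
Since 2.0078125 > 1, Kraft's inequality is NOT satisfied.
A prefix code with these lengths CANNOT exist.

Kraft sum = 2.0078125. Not satisfied.


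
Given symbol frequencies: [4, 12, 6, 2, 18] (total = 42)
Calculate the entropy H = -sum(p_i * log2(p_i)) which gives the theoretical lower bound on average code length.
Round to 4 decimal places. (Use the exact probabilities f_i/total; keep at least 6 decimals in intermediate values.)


Per-symbol terms -p_i * log2(p_i) with p_i = f_i/42:
  p = 4/42 = 0.095238: log2(p) = -3.392317, -p*log2(p) = 0.323078
  p = 12/42 = 0.285714: log2(p) = -1.807355, -p*log2(p) = 0.516387
  p = 6/42 = 0.142857: log2(p) = -2.807355, -p*log2(p) = 0.401051
  p = 2/42 = 0.047619: log2(p) = -4.392317, -p*log2(p) = 0.209158
  p = 18/42 = 0.428571: log2(p) = -1.222392, -p*log2(p) = 0.523882
H = 0.323078 + 0.516387 + 0.401051 + 0.209158 + 0.523882 = 1.973556

H = 1.9736 bits/symbol


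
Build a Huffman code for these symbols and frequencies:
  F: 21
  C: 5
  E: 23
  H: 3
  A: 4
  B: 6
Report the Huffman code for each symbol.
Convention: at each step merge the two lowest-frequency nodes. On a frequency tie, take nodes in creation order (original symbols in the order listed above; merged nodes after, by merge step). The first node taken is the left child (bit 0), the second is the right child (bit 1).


Huffman tree construction:
Step 1: Merge H(3) + A(4) = 7
Step 2: Merge C(5) + B(6) = 11
Step 3: Merge (H+A)(7) + (C+B)(11) = 18
Step 4: Merge ((H+A)+(C+B))(18) + F(21) = 39
Step 5: Merge E(23) + (((H+A)+(C+B))+F)(39) = 62
Read each symbol's code off the tree from the root (left child = 0, right child = 1).

Codes:
  F: 11 (length 2)
  C: 1010 (length 4)
  E: 0 (length 1)
  H: 1000 (length 4)
  A: 1001 (length 4)
  B: 1011 (length 4)
Average code length: 137/62 = 2.2097 bits/symbol


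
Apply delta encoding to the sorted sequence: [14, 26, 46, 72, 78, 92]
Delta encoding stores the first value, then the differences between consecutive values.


First value: 14
Deltas:
  26 - 14 = 12
  46 - 26 = 20
  72 - 46 = 26
  78 - 72 = 6
  92 - 78 = 14


Delta encoded: [14, 12, 20, 26, 6, 14]


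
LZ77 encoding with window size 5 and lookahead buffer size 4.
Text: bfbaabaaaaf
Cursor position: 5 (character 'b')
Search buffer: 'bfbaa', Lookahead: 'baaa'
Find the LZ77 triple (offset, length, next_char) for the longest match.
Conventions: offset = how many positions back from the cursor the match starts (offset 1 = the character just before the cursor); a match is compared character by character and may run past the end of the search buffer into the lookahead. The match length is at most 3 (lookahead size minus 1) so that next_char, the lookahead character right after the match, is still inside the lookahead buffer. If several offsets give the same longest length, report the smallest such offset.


Try each offset into the search buffer:
  offset=1 (pos 4, char 'a'): match length 0
  offset=2 (pos 3, char 'a'): match length 0
  offset=3 (pos 2, char 'b'): match length 3
  offset=4 (pos 1, char 'f'): match length 0
  offset=5 (pos 0, char 'b'): match length 1
Longest match has length 3 at offset 3.
next_char = character at position 5 + 3 = 8 -> 'a'

Best match: offset=3, length=3 (matching 'baa' starting at position 2)
LZ77 triple: (3, 3, 'a')


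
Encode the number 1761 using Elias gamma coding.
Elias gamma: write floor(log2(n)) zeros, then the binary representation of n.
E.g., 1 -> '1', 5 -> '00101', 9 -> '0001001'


num_bits = floor(log2(1761)) + 1 = 11
leading_zeros = num_bits - 1 = 10
binary(1761) = 11011100001

Elias gamma(1761) = '0000000000' + '11011100001' = 000000000011011100001 (21 bits)


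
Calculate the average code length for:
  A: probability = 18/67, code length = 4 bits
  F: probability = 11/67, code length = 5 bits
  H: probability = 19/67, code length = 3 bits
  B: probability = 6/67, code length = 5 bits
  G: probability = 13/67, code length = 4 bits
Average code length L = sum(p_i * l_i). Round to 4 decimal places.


Weighted contributions p_i * l_i:
  A: (18/67) * 4 = 72/67
  F: (11/67) * 5 = 55/67
  H: (19/67) * 3 = 57/67
  B: (6/67) * 5 = 30/67
  G: (13/67) * 4 = 52/67
Sum = (72 + 55 + 57 + 30 + 52)/67 = 266/67

L = 266/67 = 3.9701 bits/symbol


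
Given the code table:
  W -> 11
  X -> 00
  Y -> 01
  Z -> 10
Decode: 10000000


Decoding:
10 -> Z
00 -> X
00 -> X
00 -> X


Result: ZXXX


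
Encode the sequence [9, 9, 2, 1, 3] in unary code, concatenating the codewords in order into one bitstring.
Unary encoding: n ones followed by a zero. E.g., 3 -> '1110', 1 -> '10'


Encode each number as n ones followed by a terminating 0:
  9 -> 1111111110 (10 bits)
  9 -> 1111111110 (10 bits)
  2 -> 110 (3 bits)
  1 -> 10 (2 bits)
  3 -> 1110 (4 bits)
Total length = 10 + 10 + 3 + 2 + 4 = 29 bits.

Unary([9, 9, 2, 1, 3]) = 11111111101111111110110101110 (29 bits)


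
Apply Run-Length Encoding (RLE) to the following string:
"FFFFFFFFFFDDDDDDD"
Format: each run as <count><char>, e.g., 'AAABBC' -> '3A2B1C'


Scanning runs left to right:
  i=0: run of 'F' x 10 -> '10F'
  i=10: run of 'D' x 7 -> '7D'

RLE = 10F7D


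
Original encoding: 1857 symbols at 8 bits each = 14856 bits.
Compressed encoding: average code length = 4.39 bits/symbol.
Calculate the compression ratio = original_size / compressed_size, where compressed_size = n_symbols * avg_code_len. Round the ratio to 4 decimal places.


original_size = n_symbols * orig_bits = 1857 * 8 = 14856 bits
compressed_size = n_symbols * avg_code_len = 1857 * 4.39 = 8152.23 bits
ratio = original_size / compressed_size = 14856 / 8152.23 = 1.8223

Compression ratio = 1.8223


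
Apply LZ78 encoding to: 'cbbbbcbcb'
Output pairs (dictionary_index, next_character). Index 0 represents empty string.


LZ78 encoding steps:
Dictionary: {0: ''}
Step 1: w='' (idx 0), next='c' -> output (0, 'c'), add 'c' as idx 1
Step 2: w='' (idx 0), next='b' -> output (0, 'b'), add 'b' as idx 2
Step 3: w='b' (idx 2), next='b' -> output (2, 'b'), add 'bb' as idx 3
Step 4: w='b' (idx 2), next='c' -> output (2, 'c'), add 'bc' as idx 4
Step 5: w='bc' (idx 4), next='b' -> output (4, 'b'), add 'bcb' as idx 5


Encoded: [(0, 'c'), (0, 'b'), (2, 'b'), (2, 'c'), (4, 'b')]


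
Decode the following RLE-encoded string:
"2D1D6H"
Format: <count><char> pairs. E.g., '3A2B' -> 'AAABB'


Expanding each <count><char> pair:
  2D -> 'DD'
  1D -> 'D'
  6H -> 'HHHHHH'

Decoded = DDDHHHHHH


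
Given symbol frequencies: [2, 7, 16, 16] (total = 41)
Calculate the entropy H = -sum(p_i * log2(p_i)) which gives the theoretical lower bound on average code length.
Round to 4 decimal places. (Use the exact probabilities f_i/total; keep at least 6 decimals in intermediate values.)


Per-symbol terms -p_i * log2(p_i) with p_i = f_i/41:
  p = 2/41 = 0.048780: log2(p) = -4.357552, -p*log2(p) = 0.212564
  p = 7/41 = 0.170732: log2(p) = -2.550197, -p*log2(p) = 0.435400
  p = 16/41 = 0.390244: log2(p) = -1.357552, -p*log2(p) = 0.529776
  p = 16/41 = 0.390244: log2(p) = -1.357552, -p*log2(p) = 0.529776
H = 0.212564 + 0.435400 + 0.529776 + 0.529776 = 1.707516

H = 1.7075 bits/symbol


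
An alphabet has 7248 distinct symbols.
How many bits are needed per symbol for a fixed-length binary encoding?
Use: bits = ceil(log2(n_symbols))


log2(7248) = 12.8234
Bracket: 2^12 = 4096 < 7248 <= 2^13 = 8192
So ceil(log2(7248)) = 13

bits = ceil(log2(7248)) = ceil(12.8234) = 13 bits


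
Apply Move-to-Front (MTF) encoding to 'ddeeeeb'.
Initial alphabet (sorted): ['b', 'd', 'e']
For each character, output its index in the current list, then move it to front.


MTF encoding:
'd': index 1 in ['b', 'd', 'e'] -> ['d', 'b', 'e']
'd': index 0 in ['d', 'b', 'e'] -> ['d', 'b', 'e']
'e': index 2 in ['d', 'b', 'e'] -> ['e', 'd', 'b']
'e': index 0 in ['e', 'd', 'b'] -> ['e', 'd', 'b']
'e': index 0 in ['e', 'd', 'b'] -> ['e', 'd', 'b']
'e': index 0 in ['e', 'd', 'b'] -> ['e', 'd', 'b']
'b': index 2 in ['e', 'd', 'b'] -> ['b', 'e', 'd']


Output: [1, 0, 2, 0, 0, 0, 2]


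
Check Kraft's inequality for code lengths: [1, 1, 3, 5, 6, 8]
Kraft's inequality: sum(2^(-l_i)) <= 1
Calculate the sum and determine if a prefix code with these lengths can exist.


Sum = 2^(-1) + 2^(-1) + 2^(-3) + 2^(-5) + 2^(-6) + 2^(-8)
    = 0.5 + 0.5 + 0.125 + 0.03125 + 0.015625 + 0.00390625
    = 301/256 = 1.17578125
Since 1.17578125 > 1, Kraft's inequality is NOT satisfied.
A prefix code with these lengths CANNOT exist.

Kraft sum = 1.17578125. Not satisfied.


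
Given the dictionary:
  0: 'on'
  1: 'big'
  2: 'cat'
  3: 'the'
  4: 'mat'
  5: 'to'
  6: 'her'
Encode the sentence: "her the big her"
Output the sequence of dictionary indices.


Look up each word in the dictionary:
  'her' -> 6
  'the' -> 3
  'big' -> 1
  'her' -> 6

Encoded: [6, 3, 1, 6]


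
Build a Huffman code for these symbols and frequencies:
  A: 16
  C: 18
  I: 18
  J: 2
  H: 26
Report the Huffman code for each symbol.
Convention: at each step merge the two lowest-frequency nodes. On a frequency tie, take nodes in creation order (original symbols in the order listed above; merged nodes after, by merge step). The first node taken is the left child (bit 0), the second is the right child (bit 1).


Huffman tree construction:
Step 1: Merge J(2) + A(16) = 18
Step 2: Merge C(18) + I(18) = 36
Step 3: Merge (J+A)(18) + H(26) = 44
Step 4: Merge (C+I)(36) + ((J+A)+H)(44) = 80
Read each symbol's code off the tree from the root (left child = 0, right child = 1).

Codes:
  A: 101 (length 3)
  C: 00 (length 2)
  I: 01 (length 2)
  J: 100 (length 3)
  H: 11 (length 2)
Average code length: 178/80 = 2.2250 bits/symbol


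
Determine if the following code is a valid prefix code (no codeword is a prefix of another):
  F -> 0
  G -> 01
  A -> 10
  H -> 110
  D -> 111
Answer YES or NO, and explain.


Checking each pair (does one codeword prefix another?):
  F='0' vs G='01': prefix -- VIOLATION

NO -- this is NOT a valid prefix code. F (0) is a prefix of G (01).


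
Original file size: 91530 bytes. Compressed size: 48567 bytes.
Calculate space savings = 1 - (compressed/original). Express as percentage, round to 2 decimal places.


ratio = compressed/original = 48567/91530 = 0.530613
savings = 1 - ratio = 1 - 0.530613 = 0.469387
as a percentage: 0.469387 * 100 = 46.94%

Space savings = 1 - 48567/91530 = 46.94%


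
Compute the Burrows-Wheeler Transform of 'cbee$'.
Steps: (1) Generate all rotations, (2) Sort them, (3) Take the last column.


Rotations (sorted):
  0: $cbee -> last char: e
  1: bee$c -> last char: c
  2: cbee$ -> last char: $
  3: e$cbe -> last char: e
  4: ee$cb -> last char: b


BWT = ec$eb


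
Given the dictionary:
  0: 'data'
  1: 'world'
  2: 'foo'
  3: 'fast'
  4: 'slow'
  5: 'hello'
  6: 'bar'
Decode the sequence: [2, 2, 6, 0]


Look up each index in the dictionary:
  2 -> 'foo'
  2 -> 'foo'
  6 -> 'bar'
  0 -> 'data'

Decoded: "foo foo bar data"


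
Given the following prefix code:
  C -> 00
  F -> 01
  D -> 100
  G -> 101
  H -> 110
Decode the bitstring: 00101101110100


Decoding step by step:
Bits 00 -> C
Bits 101 -> G
Bits 101 -> G
Bits 110 -> H
Bits 100 -> D


Decoded message: CGGHD


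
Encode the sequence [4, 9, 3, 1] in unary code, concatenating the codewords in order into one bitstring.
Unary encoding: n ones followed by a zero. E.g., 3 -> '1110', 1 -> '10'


Encode each number as n ones followed by a terminating 0:
  4 -> 11110 (5 bits)
  9 -> 1111111110 (10 bits)
  3 -> 1110 (4 bits)
  1 -> 10 (2 bits)
Total length = 5 + 10 + 4 + 2 = 21 bits.

Unary([4, 9, 3, 1]) = 111101111111110111010 (21 bits)


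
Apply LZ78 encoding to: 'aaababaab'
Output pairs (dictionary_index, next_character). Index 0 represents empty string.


LZ78 encoding steps:
Dictionary: {0: ''}
Step 1: w='' (idx 0), next='a' -> output (0, 'a'), add 'a' as idx 1
Step 2: w='a' (idx 1), next='a' -> output (1, 'a'), add 'aa' as idx 2
Step 3: w='' (idx 0), next='b' -> output (0, 'b'), add 'b' as idx 3
Step 4: w='a' (idx 1), next='b' -> output (1, 'b'), add 'ab' as idx 4
Step 5: w='aa' (idx 2), next='b' -> output (2, 'b'), add 'aab' as idx 5


Encoded: [(0, 'a'), (1, 'a'), (0, 'b'), (1, 'b'), (2, 'b')]


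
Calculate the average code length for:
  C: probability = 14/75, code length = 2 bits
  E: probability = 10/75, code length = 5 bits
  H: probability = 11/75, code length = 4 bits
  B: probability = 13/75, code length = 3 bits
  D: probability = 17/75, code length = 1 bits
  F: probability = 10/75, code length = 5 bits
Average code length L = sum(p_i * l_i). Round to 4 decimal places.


Weighted contributions p_i * l_i:
  C: (14/75) * 2 = 28/75
  E: (10/75) * 5 = 50/75
  H: (11/75) * 4 = 44/75
  B: (13/75) * 3 = 39/75
  D: (17/75) * 1 = 17/75
  F: (10/75) * 5 = 50/75
Sum = (28 + 50 + 44 + 39 + 17 + 50)/75 = 228/75

L = 228/75 = 3.0400 bits/symbol


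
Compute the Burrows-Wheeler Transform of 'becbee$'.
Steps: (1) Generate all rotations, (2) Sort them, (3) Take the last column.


Rotations (sorted):
  0: $becbee -> last char: e
  1: becbee$ -> last char: $
  2: bee$bec -> last char: c
  3: cbee$be -> last char: e
  4: e$becbe -> last char: e
  5: ecbee$b -> last char: b
  6: ee$becb -> last char: b


BWT = e$ceebb


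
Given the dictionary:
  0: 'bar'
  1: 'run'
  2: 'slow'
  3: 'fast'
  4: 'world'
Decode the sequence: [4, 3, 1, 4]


Look up each index in the dictionary:
  4 -> 'world'
  3 -> 'fast'
  1 -> 'run'
  4 -> 'world'

Decoded: "world fast run world"


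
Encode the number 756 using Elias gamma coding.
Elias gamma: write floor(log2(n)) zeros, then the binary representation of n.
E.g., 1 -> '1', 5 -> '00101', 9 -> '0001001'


num_bits = floor(log2(756)) + 1 = 10
leading_zeros = num_bits - 1 = 9
binary(756) = 1011110100

Elias gamma(756) = '000000000' + '1011110100' = 0000000001011110100 (19 bits)


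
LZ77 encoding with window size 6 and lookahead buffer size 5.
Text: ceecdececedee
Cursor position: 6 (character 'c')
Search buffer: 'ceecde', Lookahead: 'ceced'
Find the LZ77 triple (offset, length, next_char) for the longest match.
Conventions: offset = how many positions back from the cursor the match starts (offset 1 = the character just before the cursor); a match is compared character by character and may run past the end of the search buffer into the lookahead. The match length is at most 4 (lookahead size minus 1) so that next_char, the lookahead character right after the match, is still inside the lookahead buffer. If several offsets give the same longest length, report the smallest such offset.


Try each offset into the search buffer:
  offset=1 (pos 5, char 'e'): match length 0
  offset=2 (pos 4, char 'd'): match length 0
  offset=3 (pos 3, char 'c'): match length 1
  offset=4 (pos 2, char 'e'): match length 0
  offset=5 (pos 1, char 'e'): match length 0
  offset=6 (pos 0, char 'c'): match length 2
Longest match has length 2 at offset 6.
next_char = character at position 6 + 2 = 8 -> 'c'

Best match: offset=6, length=2 (matching 'ce' starting at position 0)
LZ77 triple: (6, 2, 'c')
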